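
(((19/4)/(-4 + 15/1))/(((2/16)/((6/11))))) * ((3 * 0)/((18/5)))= 0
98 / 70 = 7 / 5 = 1.40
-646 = -646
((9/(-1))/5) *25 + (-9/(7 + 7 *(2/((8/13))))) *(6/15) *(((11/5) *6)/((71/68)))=-578133/12425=-46.53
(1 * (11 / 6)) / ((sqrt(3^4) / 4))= 22 / 27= 0.81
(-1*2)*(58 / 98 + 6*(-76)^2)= -3396346 / 49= -69313.18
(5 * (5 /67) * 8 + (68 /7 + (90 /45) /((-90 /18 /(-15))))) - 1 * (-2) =9708 /469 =20.70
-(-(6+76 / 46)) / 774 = 88 / 8901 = 0.01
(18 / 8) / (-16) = -9 / 64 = -0.14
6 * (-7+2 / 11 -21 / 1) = -1836 / 11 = -166.91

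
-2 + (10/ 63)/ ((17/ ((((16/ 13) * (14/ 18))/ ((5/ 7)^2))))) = -177442/ 89505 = -1.98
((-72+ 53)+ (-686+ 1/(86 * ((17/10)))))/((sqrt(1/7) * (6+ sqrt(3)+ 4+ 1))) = -2834425 * sqrt(7)/43129+ 257675 * sqrt(21)/43129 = -146.50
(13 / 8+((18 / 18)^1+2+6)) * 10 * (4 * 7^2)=20825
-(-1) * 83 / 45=83 / 45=1.84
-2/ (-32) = 1/ 16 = 0.06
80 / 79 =1.01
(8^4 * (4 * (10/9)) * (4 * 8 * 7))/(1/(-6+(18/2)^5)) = 722295848960/3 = 240765282986.67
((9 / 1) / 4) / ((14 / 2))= 9 / 28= 0.32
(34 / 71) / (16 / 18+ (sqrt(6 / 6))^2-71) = -153 / 22081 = -0.01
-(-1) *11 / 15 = 11 / 15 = 0.73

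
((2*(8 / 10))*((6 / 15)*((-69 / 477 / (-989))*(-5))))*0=0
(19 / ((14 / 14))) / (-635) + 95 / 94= 58539 / 59690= 0.98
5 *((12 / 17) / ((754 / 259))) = 7770 / 6409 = 1.21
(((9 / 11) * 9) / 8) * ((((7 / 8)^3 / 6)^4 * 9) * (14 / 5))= 0.00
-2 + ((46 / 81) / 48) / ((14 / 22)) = -26963 / 13608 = -1.98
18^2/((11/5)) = 1620/11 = 147.27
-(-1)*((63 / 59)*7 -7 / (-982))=433475 / 57938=7.48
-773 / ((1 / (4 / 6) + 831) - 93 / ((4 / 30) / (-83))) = -773 / 58725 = -0.01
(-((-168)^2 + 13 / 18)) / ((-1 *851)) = 508045 / 15318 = 33.17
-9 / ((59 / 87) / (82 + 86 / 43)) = -65772 / 59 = -1114.78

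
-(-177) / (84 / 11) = 649 / 28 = 23.18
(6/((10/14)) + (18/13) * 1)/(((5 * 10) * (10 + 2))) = 53/3250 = 0.02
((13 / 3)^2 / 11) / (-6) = -169 / 594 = -0.28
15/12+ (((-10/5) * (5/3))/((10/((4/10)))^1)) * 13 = -29/60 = -0.48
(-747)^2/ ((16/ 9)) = 5022081/ 16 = 313880.06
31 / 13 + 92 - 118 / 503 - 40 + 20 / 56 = 4989913 / 91546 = 54.51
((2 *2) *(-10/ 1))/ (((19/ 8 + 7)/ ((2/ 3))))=-128/ 45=-2.84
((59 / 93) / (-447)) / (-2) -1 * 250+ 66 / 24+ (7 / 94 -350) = -4667129053 / 7815348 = -597.17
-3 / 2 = -1.50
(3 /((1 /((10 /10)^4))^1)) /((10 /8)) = 12 /5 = 2.40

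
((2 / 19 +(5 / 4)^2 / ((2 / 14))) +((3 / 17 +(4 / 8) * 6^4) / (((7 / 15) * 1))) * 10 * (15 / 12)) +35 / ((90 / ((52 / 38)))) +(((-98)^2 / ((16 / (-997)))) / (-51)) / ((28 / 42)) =11387265629 / 325584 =34974.89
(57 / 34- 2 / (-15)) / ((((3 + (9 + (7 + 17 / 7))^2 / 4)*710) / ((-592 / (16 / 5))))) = -23569 / 4393395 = -0.01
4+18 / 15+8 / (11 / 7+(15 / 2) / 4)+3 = 10153 / 965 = 10.52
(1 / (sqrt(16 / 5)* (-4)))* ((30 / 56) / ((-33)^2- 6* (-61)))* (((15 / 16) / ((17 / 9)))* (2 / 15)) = -9* sqrt(5) / 5910016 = -0.00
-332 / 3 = -110.67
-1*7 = -7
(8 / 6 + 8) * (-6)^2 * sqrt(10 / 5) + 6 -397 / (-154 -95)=1891 / 249 + 336 * sqrt(2)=482.77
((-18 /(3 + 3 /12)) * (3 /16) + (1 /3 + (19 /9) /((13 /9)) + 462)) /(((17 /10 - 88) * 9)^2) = 1804750 /2352725271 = 0.00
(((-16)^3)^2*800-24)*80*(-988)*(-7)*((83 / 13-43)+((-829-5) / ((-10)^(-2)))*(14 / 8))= -1084096378326784578560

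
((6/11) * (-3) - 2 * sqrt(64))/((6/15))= -485/11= -44.09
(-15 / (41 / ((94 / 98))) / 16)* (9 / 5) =-1269 / 32144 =-0.04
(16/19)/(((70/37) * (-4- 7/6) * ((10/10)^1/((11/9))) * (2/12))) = -13024/20615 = -0.63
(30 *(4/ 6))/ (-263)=-20/ 263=-0.08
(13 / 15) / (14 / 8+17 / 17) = 52 / 165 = 0.32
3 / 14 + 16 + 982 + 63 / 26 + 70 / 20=182753 / 182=1004.14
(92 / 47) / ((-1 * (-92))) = 1 / 47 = 0.02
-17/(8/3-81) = 51/235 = 0.22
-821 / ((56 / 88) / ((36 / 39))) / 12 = -9031 / 91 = -99.24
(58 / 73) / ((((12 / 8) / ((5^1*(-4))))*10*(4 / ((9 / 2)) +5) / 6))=-4176 / 3869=-1.08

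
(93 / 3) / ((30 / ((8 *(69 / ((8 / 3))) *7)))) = 14973 / 10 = 1497.30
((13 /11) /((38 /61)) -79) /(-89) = 32229 /37202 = 0.87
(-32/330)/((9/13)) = -208/1485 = -0.14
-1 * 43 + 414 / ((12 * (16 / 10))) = -343 / 16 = -21.44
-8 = -8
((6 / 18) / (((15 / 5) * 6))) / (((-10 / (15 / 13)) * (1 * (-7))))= 1 / 3276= 0.00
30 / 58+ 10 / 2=5.52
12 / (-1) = -12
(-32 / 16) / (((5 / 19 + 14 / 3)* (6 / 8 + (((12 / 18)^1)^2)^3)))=-332424 / 686483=-0.48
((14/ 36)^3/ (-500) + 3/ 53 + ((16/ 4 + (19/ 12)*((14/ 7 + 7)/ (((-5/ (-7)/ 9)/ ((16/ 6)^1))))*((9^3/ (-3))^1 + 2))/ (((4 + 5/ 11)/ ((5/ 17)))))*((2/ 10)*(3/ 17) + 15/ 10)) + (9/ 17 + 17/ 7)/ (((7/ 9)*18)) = -25598397172756019/ 2188554228000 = -11696.49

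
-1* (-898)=898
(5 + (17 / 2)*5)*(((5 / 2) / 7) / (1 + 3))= 475 / 112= 4.24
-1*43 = -43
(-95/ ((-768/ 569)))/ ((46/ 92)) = 54055/ 384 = 140.77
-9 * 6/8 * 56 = -378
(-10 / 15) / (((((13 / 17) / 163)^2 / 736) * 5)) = -11302665152 / 2535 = -4458645.03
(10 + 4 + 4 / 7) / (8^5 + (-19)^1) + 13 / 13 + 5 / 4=2063595 / 916972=2.25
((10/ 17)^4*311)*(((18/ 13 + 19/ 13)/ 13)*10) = 1150700000/ 14115049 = 81.52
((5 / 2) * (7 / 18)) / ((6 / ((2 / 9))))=35 / 972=0.04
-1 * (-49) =49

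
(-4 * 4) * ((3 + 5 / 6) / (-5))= 184 / 15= 12.27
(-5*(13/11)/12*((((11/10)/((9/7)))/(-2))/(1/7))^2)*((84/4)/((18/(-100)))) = 12017005/23328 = 515.13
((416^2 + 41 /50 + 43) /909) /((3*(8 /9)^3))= 233684757 /2585600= 90.38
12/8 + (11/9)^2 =485/162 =2.99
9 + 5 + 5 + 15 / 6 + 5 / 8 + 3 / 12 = 179 / 8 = 22.38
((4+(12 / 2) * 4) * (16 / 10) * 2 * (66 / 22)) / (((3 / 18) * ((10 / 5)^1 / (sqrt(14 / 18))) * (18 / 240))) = 3584 * sqrt(7) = 9482.37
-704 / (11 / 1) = -64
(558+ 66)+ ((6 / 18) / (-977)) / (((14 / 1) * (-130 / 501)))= 1109559527 / 1778140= 624.00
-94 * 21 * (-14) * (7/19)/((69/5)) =322420/437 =737.80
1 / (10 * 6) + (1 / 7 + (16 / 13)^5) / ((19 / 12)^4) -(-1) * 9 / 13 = 24002363783551 / 20322655522260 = 1.18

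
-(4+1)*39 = -195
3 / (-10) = -3 / 10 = -0.30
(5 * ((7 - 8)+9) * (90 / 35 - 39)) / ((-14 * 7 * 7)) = 5100 / 2401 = 2.12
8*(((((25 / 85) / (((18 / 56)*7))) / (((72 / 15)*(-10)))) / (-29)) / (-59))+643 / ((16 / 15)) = 7574690945 / 12565584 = 602.81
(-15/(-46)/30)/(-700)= -1/64400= -0.00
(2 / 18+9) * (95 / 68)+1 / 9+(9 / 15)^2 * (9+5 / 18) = 61888 / 3825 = 16.18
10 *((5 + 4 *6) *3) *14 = 12180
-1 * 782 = -782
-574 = -574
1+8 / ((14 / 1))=11 / 7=1.57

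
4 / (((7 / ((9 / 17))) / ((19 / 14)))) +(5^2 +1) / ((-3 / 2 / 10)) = -432134 / 2499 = -172.92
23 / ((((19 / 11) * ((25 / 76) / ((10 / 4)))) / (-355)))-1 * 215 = -36141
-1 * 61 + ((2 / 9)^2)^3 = -61.00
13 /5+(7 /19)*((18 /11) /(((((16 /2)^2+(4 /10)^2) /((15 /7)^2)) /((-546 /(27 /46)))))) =-37.54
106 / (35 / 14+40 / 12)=636 / 35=18.17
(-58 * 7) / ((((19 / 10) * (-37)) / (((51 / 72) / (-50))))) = -3451 / 42180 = -0.08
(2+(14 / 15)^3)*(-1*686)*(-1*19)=123744796 / 3375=36665.12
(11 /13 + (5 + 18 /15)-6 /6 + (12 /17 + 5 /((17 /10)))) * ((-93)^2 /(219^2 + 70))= 92639439 /53074255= 1.75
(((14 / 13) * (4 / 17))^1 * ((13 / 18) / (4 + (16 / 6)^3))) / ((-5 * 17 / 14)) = -294 / 223975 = -0.00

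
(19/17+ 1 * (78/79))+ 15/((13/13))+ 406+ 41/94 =53468683/126242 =423.54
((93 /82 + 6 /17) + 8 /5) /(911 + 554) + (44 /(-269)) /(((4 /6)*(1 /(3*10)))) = -20212090927 /2746772450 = -7.36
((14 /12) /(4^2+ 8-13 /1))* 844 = 2954 /33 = 89.52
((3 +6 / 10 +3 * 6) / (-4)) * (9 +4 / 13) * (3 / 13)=-9801 / 845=-11.60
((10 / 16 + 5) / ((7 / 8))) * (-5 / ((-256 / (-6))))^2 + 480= 55060365 / 114688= 480.09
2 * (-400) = -800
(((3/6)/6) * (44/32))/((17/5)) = 55/1632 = 0.03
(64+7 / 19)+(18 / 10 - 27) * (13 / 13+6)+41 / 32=-336681 / 3040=-110.75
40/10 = 4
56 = 56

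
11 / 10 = 1.10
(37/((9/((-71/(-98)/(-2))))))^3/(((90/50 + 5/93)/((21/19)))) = -2810036211865/1426973998464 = -1.97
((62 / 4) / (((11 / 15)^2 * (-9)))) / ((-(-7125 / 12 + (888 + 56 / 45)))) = 69750 / 6435869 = 0.01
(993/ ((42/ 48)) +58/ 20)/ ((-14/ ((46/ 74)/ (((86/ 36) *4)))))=-16486101/ 3118360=-5.29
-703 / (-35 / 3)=2109 / 35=60.26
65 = 65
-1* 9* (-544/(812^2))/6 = 51/41209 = 0.00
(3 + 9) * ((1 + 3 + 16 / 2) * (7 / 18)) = 56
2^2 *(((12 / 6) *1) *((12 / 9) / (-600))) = -4 / 225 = -0.02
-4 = -4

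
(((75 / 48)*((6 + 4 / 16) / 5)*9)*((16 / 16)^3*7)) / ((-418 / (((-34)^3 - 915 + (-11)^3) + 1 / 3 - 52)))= 327613125 / 26752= 12246.30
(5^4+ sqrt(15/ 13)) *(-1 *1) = -625 - sqrt(195)/ 13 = -626.07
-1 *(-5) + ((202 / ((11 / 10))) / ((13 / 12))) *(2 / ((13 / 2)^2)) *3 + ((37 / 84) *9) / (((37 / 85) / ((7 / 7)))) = 25835245 / 676676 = 38.18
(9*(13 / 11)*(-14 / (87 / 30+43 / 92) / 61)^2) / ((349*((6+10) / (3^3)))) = 8188443900 / 34275248933519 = 0.00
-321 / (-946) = 321 / 946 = 0.34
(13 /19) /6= 0.11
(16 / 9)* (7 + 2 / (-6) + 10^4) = 480320 / 27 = 17789.63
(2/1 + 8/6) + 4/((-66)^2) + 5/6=9077/2178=4.17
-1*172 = -172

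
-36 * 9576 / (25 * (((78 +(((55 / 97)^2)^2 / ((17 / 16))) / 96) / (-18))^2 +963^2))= -9107640214156930069867977216 / 612520466636084791864877094625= -0.01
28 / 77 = 4 / 11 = 0.36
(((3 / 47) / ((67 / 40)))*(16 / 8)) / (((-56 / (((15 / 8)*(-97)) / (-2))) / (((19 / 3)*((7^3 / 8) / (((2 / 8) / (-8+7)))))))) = 6773025 / 50384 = 134.43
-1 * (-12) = 12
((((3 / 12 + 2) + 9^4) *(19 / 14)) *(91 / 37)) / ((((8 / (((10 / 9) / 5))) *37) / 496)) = 22335469 / 2738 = 8157.59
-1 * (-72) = 72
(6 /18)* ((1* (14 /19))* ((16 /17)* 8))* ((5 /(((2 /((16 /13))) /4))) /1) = 286720 /12597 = 22.76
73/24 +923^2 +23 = 20446921/24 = 851955.04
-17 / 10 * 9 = -153 / 10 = -15.30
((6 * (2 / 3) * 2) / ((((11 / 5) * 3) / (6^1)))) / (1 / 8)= 640 / 11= 58.18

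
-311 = -311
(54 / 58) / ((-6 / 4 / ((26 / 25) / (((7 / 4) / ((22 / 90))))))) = -2288 / 25375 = -0.09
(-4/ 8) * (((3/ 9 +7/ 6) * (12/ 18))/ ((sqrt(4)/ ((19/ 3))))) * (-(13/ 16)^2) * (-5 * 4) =-16055/ 768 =-20.90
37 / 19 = 1.95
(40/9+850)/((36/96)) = 61520/27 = 2278.52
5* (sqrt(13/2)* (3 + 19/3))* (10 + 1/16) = 5635* sqrt(26)/24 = 1197.21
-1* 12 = -12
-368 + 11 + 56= -301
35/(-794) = -35/794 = -0.04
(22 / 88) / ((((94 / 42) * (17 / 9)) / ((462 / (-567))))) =-77 / 1598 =-0.05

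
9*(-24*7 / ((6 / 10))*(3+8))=-27720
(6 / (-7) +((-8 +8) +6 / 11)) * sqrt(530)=-24 * sqrt(530) / 77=-7.18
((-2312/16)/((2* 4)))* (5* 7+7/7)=-2601/4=-650.25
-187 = -187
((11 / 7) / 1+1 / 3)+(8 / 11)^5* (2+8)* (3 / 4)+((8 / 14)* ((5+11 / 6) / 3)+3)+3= 108892460 / 10146213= 10.73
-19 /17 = -1.12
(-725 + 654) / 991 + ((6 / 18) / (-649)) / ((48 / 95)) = -6729521 / 92614896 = -0.07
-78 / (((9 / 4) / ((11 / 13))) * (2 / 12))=-176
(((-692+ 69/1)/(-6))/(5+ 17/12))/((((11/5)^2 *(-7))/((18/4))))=-20025/9317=-2.15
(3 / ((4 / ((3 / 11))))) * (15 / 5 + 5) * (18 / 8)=81 / 22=3.68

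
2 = 2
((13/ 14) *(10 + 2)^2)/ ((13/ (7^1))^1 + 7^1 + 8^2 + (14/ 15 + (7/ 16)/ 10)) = 1.81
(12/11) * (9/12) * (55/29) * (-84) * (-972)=3674160/29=126695.17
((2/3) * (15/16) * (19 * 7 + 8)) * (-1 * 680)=-59925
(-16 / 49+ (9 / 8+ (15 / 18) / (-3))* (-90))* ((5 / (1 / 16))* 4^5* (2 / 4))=-153692160 / 49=-3136574.69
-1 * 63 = -63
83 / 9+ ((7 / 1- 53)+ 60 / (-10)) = -385 / 9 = -42.78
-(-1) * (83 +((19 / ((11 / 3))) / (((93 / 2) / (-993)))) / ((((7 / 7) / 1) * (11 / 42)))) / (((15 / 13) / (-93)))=3311087 / 121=27364.36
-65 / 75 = -13 / 15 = -0.87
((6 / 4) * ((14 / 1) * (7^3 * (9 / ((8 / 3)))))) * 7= 1361367 / 8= 170170.88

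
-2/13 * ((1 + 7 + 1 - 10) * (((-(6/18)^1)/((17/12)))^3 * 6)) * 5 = -0.06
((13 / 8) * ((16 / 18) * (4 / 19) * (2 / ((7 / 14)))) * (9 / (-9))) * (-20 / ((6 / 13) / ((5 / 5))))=27040 / 513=52.71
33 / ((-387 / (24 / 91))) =-88 / 3913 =-0.02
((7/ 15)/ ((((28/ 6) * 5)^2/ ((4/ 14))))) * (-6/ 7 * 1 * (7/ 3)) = -3/ 6125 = -0.00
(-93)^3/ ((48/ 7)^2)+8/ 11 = -17105.82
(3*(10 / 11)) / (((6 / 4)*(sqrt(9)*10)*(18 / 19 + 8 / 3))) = 19 / 1133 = 0.02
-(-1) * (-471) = -471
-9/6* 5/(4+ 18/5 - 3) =-75/46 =-1.63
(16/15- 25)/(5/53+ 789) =-19027/627330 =-0.03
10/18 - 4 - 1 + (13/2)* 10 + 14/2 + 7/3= 629/9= 69.89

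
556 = 556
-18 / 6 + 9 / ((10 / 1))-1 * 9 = -111 / 10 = -11.10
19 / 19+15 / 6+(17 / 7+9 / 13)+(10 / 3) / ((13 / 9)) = 125 / 14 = 8.93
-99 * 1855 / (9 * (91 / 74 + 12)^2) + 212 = 8313792 / 87131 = 95.42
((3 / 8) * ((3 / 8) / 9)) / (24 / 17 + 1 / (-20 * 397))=33745 / 3048688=0.01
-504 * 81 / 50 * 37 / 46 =-377622 / 575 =-656.73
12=12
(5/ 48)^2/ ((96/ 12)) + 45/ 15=55321/ 18432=3.00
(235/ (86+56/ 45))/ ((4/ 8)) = 10575/ 1963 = 5.39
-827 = -827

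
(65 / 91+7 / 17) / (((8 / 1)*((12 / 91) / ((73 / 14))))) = 63583 / 11424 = 5.57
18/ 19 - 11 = -191/ 19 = -10.05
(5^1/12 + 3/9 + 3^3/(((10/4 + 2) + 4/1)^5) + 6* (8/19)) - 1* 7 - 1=-509662999/107909132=-4.72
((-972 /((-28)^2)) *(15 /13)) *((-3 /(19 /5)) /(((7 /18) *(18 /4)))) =0.65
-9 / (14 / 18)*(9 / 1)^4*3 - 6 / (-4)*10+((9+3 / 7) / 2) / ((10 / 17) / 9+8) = -1967259963 / 8638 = -227744.84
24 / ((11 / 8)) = 17.45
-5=-5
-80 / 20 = -4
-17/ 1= -17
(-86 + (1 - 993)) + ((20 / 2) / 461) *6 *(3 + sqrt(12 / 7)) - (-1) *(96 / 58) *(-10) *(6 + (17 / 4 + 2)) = -17117242 / 13369 + 120 *sqrt(21) / 3227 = -1280.20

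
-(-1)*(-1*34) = -34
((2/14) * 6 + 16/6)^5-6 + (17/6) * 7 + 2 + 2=561.16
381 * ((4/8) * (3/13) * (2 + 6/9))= 1524/13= 117.23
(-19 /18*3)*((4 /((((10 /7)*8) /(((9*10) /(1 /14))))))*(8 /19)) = -588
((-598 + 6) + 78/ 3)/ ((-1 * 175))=566/ 175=3.23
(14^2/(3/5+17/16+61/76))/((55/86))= 5124224/41217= 124.32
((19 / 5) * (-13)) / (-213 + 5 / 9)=2223 / 9560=0.23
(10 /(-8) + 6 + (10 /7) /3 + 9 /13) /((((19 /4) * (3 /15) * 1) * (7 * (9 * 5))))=6463 /326781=0.02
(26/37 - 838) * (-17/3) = 526660/111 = 4744.68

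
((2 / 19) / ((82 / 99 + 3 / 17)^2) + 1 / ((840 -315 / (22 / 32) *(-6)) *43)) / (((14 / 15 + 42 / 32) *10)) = 874335534859 / 188309076726085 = 0.00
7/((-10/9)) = -63/10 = -6.30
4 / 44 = 1 / 11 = 0.09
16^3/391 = 4096/391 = 10.48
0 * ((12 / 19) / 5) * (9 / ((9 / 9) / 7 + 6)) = 0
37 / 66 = 0.56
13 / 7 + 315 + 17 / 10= 22299 / 70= 318.56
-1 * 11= -11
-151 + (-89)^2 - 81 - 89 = 7600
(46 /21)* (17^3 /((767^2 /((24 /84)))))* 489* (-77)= -810428828 /4118023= -196.80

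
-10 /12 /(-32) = 5 /192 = 0.03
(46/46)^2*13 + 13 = 26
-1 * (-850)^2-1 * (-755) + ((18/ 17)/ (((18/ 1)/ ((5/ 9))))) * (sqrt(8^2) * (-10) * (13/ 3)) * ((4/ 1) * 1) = -721790.32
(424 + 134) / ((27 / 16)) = 992 / 3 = 330.67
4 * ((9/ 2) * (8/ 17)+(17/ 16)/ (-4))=2015/ 272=7.41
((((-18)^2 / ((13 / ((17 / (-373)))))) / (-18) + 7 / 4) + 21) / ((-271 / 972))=-81.82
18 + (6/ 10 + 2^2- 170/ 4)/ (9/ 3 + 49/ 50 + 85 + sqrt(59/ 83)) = 94750* sqrt(4897)/ 1642721383 + 28869223929/ 1642721383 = 17.58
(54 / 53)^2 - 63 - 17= -221804 / 2809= -78.96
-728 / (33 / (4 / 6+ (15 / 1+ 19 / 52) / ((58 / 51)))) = -897953 / 2871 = -312.77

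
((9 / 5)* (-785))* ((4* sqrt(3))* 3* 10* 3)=-508680* sqrt(3)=-881059.60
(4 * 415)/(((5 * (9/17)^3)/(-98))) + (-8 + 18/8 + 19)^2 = -2555542127/11664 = -219096.55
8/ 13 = 0.62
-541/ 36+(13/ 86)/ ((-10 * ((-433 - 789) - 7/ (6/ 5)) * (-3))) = -856892839/ 57020580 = -15.03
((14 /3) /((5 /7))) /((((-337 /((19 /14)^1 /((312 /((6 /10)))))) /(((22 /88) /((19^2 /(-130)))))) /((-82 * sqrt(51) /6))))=-287 * sqrt(51) /4610160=-0.00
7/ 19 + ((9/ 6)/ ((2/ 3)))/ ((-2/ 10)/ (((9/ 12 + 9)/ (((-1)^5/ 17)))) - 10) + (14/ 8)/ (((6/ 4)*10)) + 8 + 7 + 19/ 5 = 144042367/ 7557288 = 19.06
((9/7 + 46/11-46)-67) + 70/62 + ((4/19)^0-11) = -277855/2387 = -116.40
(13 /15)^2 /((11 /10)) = 338 /495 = 0.68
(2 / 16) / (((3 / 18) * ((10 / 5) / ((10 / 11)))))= 15 / 44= 0.34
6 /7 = 0.86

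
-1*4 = -4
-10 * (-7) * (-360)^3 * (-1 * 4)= 13063680000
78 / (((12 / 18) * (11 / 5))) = 585 / 11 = 53.18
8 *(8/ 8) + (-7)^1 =1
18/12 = 1.50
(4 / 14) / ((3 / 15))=10 / 7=1.43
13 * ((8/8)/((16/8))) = 13/2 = 6.50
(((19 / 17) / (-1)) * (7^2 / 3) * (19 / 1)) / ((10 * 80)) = -17689 / 40800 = -0.43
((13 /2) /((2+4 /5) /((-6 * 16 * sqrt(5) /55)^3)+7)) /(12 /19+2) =1913573376 * sqrt(5) /1802321220175+635990704128 /1802321220175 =0.36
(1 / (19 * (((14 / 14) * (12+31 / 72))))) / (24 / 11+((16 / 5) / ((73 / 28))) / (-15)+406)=433620 / 41794586311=0.00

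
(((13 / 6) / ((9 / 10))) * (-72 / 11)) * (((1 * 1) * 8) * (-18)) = 24960 / 11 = 2269.09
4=4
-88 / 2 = -44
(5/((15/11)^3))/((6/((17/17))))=1331/4050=0.33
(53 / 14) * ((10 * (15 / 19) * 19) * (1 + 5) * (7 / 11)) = 23850 / 11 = 2168.18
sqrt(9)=3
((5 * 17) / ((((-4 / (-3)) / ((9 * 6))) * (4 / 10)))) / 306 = 225 / 8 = 28.12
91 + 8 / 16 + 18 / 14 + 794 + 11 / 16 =99397 / 112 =887.47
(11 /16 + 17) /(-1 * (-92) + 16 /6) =849 /4544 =0.19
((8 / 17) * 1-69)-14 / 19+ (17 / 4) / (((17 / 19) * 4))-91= -822119 / 5168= -159.08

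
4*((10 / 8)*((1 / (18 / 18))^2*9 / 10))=9 / 2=4.50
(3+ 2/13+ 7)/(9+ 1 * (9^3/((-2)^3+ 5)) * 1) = -22/507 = -0.04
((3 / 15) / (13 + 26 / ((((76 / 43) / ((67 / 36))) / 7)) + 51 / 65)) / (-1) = -17784 / 18266843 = -0.00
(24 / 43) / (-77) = -24 / 3311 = -0.01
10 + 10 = 20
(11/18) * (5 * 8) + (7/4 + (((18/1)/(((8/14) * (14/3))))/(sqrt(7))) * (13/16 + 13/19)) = 30.01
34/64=17/32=0.53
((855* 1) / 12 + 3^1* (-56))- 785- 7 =-3555 / 4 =-888.75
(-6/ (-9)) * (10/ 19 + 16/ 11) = 276/ 209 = 1.32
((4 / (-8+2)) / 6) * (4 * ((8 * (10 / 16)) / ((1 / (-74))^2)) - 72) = -109448 / 9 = -12160.89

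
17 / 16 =1.06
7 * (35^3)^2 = 12867859375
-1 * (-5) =5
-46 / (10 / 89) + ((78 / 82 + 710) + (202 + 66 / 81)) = 2791666 / 5535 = 504.37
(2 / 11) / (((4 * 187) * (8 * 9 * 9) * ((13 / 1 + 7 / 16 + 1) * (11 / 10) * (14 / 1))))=5 / 2963616579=0.00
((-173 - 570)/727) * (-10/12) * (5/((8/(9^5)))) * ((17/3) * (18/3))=6215399325/5816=1068672.51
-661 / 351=-1.88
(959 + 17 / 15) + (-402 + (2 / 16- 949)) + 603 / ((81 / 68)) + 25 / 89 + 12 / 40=3718609 / 32040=116.06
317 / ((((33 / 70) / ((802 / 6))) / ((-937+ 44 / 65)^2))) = 732432031242422 / 9295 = 78798497175.09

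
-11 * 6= -66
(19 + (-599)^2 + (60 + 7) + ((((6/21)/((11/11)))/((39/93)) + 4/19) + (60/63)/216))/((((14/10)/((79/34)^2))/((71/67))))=13100939279497975/8932885416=1466596.59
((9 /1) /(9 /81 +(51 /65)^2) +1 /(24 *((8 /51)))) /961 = 11186089 /849800768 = 0.01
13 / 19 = 0.68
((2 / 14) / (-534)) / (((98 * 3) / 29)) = -29 / 1098972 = -0.00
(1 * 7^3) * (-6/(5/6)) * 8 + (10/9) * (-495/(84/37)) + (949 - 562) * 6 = -3712183/210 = -17677.06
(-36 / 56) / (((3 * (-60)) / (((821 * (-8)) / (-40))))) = 821 / 1400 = 0.59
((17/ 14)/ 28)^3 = 4913/ 60236288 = 0.00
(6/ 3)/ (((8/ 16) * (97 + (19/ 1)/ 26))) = 104/ 2541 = 0.04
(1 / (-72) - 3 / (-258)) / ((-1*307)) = 7 / 950472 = 0.00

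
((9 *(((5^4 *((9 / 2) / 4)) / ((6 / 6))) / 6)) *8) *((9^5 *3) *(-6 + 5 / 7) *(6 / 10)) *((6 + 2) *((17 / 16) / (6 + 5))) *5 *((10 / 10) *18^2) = -456914039214375 / 77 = -5933948561225.65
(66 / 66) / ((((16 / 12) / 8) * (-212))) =-3 / 106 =-0.03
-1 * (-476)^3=107850176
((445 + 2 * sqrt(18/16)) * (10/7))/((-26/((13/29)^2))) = -28925/5887-195 * sqrt(2)/11774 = -4.94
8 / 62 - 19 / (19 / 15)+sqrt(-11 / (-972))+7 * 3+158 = sqrt(33) / 54+5088 / 31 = 164.24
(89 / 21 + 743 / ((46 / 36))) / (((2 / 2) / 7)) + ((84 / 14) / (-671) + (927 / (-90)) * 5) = 374883517 / 92598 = 4048.51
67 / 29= 2.31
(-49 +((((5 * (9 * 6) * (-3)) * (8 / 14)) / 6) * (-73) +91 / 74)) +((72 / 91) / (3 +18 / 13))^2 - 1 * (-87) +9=7434635825 / 1308986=5679.69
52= 52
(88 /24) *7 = 77 /3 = 25.67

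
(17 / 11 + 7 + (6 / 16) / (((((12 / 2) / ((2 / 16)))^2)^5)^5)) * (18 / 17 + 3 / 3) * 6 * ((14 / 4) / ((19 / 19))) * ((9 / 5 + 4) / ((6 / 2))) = 410915508645662607970834075304055901143036122600944787803186062383087436005100375439850767 / 575270637375079788660562475345938981491515975611845683435367613949101999887356597895168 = 714.30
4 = 4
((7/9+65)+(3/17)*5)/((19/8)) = 81592/2907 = 28.07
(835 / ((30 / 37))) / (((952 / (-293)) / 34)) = -1810447 / 168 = -10776.47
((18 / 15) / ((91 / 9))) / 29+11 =145199 / 13195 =11.00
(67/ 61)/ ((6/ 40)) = 1340/ 183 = 7.32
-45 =-45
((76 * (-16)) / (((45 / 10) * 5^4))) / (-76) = 32 / 5625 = 0.01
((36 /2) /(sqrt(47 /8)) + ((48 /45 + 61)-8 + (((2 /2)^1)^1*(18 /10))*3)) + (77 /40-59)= 287 /120 + 36*sqrt(94) /47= 9.82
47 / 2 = 23.50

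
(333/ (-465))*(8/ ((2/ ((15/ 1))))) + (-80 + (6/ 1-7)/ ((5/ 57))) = -20827/ 155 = -134.37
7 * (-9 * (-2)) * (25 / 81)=350 / 9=38.89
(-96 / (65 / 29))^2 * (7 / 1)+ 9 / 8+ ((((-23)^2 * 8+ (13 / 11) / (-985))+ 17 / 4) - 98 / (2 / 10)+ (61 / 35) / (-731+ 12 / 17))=1624498221409893 / 97928030200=16588.69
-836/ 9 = -92.89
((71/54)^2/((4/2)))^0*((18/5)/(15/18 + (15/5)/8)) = 432/145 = 2.98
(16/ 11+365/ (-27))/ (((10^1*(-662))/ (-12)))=-3583/ 163845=-0.02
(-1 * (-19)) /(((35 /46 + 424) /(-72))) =-6992 /2171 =-3.22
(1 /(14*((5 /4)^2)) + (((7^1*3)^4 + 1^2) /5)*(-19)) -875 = -129483647 /175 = -739906.55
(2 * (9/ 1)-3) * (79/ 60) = 79/ 4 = 19.75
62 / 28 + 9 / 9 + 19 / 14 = 32 / 7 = 4.57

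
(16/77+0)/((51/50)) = 800/3927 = 0.20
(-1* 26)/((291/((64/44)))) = -416/3201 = -0.13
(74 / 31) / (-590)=-37 / 9145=-0.00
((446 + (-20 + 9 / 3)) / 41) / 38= 0.28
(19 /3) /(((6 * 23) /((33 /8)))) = 209 /1104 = 0.19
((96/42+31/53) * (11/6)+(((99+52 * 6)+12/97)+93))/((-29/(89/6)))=-3262970065/12523476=-260.55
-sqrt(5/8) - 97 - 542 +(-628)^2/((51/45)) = 5904897/17 - sqrt(10)/4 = 347346.09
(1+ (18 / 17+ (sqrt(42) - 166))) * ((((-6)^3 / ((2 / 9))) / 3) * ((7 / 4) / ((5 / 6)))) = 9481374 / 85 - 3402 * sqrt(42) / 5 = 107136.08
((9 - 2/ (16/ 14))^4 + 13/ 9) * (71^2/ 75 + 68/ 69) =188519.39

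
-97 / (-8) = 97 / 8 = 12.12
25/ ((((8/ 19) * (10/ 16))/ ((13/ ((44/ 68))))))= 20995/ 11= 1908.64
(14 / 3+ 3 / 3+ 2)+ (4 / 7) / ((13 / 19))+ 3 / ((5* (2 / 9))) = 30581 / 2730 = 11.20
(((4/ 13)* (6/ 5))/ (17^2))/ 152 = 0.00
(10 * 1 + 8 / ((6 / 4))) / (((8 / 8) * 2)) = 23 / 3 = 7.67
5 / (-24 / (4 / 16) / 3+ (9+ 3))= -1 / 4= -0.25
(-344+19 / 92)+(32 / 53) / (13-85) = -15087401 / 43884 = -343.80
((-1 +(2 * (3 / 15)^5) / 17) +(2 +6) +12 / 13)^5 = 31223.36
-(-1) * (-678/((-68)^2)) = -339/2312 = -0.15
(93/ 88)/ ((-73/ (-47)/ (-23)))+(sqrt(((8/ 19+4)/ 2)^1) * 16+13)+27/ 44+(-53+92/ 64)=-62603/ 1168+16 * sqrt(798)/ 19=-29.81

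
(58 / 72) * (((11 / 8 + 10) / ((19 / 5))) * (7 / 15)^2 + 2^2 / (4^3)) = 283417 / 492480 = 0.58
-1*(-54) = 54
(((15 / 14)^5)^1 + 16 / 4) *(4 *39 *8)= 113516169 / 16807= 6754.10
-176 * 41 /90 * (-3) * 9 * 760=1645248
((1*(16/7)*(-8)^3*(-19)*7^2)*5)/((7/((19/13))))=1137427.69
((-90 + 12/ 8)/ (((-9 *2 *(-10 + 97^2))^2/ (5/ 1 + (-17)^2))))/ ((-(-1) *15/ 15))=-0.00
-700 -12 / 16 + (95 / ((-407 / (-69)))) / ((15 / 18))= -1109357 / 1628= -681.42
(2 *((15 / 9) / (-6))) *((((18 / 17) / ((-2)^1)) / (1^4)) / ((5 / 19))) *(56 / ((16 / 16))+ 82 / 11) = 13262 / 187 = 70.92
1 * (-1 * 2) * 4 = -8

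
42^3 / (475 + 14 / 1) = 24696 / 163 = 151.51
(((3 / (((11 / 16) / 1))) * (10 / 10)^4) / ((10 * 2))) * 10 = 24 / 11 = 2.18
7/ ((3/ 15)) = 35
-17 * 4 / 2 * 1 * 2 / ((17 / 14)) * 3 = -168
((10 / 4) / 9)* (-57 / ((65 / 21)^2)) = -2793 / 1690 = -1.65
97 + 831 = 928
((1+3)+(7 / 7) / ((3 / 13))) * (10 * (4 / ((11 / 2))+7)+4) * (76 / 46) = 283100 / 253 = 1118.97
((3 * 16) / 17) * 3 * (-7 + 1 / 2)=-936 / 17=-55.06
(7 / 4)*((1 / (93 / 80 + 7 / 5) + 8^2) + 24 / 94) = 218001 / 1927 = 113.13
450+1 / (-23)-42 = 9383 / 23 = 407.96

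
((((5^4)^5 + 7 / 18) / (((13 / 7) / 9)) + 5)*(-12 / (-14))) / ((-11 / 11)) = -36048889160156787 / 91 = -396141639122602.05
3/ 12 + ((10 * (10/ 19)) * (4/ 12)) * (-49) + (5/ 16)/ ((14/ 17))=-1089563/ 12768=-85.34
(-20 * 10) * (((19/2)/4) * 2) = -950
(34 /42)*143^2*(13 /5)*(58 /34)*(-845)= -1302867137 /21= -62041292.24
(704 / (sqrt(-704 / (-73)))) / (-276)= -2*sqrt(803) / 69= -0.82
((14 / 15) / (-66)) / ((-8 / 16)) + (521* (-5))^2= 3359082389 / 495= 6786025.03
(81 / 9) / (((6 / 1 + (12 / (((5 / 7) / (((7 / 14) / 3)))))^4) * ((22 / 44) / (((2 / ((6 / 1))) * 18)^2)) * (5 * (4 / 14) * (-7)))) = -20250 / 21083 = -0.96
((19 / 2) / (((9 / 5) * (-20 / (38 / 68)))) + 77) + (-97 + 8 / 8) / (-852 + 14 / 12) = 961839223 / 12497040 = 76.97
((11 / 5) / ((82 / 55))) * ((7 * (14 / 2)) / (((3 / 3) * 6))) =5929 / 492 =12.05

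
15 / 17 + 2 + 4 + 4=185 / 17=10.88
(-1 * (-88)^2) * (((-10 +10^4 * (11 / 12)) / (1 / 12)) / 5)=-170182144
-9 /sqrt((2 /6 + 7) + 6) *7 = -63 *sqrt(30) /20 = -17.25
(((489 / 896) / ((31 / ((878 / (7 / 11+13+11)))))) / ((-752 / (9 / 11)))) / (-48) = 644013 / 45284212736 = 0.00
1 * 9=9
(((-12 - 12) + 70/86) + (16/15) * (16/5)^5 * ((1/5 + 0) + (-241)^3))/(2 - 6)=50490477667781827/40312500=1252476965.40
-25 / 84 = -0.30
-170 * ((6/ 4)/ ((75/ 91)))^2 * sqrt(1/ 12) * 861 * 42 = -848462979 * sqrt(3)/ 250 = -5878323.95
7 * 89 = 623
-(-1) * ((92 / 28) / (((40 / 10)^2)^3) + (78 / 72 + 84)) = 7318597 / 86016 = 85.08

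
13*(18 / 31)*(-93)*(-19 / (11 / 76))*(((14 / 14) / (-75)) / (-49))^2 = 112632 / 16506875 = 0.01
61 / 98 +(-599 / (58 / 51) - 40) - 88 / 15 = -12191138 / 21315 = -571.95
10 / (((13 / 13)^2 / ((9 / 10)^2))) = 81 / 10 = 8.10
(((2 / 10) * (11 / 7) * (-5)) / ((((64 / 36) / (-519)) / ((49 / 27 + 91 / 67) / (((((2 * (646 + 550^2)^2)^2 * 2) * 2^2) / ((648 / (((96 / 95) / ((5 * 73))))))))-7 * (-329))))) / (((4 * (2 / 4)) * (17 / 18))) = 162040728838073847936444484171947 / 289702426044038770001076224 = 559335.08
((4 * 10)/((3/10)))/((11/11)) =400/3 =133.33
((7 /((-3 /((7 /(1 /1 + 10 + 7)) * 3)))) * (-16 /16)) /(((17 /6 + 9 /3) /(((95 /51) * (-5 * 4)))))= -17.39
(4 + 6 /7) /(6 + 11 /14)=68 /95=0.72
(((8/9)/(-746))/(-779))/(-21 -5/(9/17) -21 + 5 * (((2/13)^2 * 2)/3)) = -676/22701128009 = -0.00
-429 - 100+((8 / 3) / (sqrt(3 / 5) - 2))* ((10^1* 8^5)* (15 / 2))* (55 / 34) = -1802392881 / 289 - 180224000* sqrt(15) / 289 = -8651894.23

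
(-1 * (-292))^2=85264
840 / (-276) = -70 / 23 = -3.04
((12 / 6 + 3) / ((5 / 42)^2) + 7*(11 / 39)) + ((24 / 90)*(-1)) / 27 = 373567 / 1053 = 354.76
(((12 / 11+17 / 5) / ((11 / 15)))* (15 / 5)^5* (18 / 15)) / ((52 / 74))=1537461 / 605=2541.26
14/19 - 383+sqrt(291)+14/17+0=-123205/323+sqrt(291)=-364.38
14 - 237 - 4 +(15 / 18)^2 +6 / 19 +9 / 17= -2621653 / 11628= -225.46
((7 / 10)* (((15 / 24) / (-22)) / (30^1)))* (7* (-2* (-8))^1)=-49 / 660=-0.07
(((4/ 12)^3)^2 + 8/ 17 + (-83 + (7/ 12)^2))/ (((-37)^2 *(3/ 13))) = -211859011/ 814368816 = -0.26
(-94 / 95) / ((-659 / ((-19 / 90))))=-47 / 148275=-0.00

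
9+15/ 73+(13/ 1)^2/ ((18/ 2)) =18385/ 657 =27.98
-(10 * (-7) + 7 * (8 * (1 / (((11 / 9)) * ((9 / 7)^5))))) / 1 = 4110778 / 72171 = 56.96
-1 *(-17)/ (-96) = -17/ 96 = -0.18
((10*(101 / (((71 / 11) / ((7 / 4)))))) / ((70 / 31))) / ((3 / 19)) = 654379 / 852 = 768.05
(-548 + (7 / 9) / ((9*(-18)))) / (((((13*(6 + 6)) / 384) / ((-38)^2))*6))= -9229944032 / 28431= -324643.66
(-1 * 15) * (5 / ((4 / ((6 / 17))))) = -225 / 34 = -6.62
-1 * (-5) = 5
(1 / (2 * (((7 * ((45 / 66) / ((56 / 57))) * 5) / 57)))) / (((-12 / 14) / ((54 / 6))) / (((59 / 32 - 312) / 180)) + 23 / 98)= 3423728 / 846105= 4.05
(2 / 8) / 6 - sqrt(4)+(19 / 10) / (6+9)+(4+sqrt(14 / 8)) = sqrt(7) / 2+1301 / 600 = 3.49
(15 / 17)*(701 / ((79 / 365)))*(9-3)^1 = 23027850 / 1343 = 17146.57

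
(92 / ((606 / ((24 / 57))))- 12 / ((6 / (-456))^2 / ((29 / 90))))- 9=-643137577 / 28785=-22342.80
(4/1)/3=4/3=1.33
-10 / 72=-5 / 36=-0.14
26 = 26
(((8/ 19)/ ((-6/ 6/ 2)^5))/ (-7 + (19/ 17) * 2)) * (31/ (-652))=-0.13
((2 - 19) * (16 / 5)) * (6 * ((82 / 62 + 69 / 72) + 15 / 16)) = -162826 / 155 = -1050.49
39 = 39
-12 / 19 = -0.63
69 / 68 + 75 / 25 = 273 / 68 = 4.01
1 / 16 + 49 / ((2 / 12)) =4705 / 16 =294.06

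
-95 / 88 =-1.08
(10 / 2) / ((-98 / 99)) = -495 / 98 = -5.05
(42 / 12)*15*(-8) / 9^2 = -140 / 27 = -5.19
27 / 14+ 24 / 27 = 355 / 126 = 2.82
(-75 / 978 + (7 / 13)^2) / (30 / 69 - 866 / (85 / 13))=-22969295 / 14218879896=-0.00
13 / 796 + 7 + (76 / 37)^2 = 11.24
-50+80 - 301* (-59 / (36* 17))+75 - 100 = 20819 / 612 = 34.02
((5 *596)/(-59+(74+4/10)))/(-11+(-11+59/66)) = -89400/9751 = -9.17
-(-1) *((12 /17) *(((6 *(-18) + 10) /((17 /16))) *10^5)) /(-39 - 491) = 188160000 /15317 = 12284.39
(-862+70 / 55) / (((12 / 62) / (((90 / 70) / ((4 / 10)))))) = -1100655 / 77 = -14294.22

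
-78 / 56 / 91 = -3 / 196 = -0.02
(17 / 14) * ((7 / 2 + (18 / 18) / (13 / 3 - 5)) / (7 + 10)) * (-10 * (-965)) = 9650 / 7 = 1378.57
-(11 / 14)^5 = -161051 / 537824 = -0.30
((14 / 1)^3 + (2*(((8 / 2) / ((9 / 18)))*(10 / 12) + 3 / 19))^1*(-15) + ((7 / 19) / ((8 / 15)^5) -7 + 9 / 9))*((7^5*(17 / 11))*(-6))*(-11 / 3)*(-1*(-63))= 28485560021985297 / 311296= 91506347726.88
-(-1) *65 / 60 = 13 / 12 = 1.08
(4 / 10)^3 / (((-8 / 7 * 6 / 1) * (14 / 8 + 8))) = -14 / 14625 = -0.00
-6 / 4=-3 / 2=-1.50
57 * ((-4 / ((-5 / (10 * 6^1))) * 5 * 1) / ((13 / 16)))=218880 / 13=16836.92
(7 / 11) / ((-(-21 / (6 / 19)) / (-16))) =-32 / 209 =-0.15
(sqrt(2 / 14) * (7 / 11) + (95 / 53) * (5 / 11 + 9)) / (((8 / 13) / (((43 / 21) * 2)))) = 559 * sqrt(7) / 924 + 1380730 / 12243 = 114.38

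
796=796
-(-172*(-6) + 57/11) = -11409/11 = -1037.18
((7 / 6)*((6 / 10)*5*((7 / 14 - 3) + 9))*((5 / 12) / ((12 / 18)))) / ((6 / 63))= 9555 / 64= 149.30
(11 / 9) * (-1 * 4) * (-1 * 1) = 44 / 9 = 4.89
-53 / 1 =-53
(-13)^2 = 169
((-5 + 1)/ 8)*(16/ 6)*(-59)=236/ 3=78.67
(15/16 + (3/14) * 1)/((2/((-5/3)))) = -215/224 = -0.96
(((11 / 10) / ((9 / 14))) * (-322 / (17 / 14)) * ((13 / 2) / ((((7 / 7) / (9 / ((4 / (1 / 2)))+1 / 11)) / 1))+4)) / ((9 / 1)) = -600.13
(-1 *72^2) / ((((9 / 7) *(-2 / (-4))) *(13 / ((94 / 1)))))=-758016 / 13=-58308.92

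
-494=-494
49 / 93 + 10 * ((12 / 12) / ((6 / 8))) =13.86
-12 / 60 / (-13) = 1 / 65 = 0.02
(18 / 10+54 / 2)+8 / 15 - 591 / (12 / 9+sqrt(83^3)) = 452875172 / 15438201 - 441477* sqrt(83) / 5146067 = 28.55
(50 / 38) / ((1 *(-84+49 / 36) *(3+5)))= -9 / 4522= -0.00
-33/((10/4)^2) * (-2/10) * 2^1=264/125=2.11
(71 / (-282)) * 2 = -71 / 141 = -0.50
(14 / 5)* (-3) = -42 / 5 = -8.40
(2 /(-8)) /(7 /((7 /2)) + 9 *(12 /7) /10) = -35 /496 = -0.07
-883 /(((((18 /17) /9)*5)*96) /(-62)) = 465341 /480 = 969.46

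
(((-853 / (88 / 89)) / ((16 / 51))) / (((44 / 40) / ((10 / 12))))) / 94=-32264725 / 1455872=-22.16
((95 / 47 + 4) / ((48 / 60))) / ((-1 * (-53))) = 0.14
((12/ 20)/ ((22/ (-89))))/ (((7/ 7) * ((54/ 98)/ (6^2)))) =-8722/ 55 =-158.58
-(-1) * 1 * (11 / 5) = 11 / 5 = 2.20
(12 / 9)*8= 32 / 3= 10.67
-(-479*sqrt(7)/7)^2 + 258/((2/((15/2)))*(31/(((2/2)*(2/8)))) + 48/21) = -425747681/12992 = -32769.99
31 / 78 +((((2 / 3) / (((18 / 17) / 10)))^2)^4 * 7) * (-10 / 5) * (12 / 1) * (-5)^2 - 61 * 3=-25391757532200432010987 / 2447722649502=-10373625270.56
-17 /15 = -1.13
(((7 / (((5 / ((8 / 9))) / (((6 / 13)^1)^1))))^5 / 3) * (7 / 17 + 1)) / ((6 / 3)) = 70493667328 / 4793160571875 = 0.01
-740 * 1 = -740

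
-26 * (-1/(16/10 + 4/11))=13.24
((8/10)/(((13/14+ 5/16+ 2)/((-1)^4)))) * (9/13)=1344/7865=0.17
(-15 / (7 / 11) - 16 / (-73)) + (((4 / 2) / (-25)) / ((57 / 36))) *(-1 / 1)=-5655911 / 242725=-23.30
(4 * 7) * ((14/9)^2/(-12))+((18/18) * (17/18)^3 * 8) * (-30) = -16834/81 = -207.83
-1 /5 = -0.20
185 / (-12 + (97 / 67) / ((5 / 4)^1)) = -61975 / 3632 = -17.06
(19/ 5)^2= 361/ 25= 14.44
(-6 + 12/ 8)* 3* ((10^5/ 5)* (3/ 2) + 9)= -810243/ 2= -405121.50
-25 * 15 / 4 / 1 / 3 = -125 / 4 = -31.25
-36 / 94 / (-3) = 6 / 47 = 0.13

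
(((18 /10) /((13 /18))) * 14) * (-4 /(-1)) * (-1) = -9072 /65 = -139.57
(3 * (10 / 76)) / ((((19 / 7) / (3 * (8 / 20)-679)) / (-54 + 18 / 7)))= 1830060 / 361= 5069.42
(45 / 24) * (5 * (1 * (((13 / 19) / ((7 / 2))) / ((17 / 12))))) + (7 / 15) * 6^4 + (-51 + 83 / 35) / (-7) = 48512969 / 79135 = 613.04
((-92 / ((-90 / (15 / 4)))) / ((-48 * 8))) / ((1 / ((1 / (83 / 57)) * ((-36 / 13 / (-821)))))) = -1311 / 56694976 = -0.00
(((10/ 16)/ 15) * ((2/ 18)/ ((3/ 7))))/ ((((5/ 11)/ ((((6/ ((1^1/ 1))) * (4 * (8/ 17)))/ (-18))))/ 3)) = -308/ 6885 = -0.04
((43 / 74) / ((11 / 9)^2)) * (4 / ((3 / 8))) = 18576 / 4477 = 4.15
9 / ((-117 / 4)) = -4 / 13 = -0.31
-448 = -448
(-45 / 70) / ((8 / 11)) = -99 / 112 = -0.88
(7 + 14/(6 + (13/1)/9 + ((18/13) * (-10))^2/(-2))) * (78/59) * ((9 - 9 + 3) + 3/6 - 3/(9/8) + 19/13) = 20.76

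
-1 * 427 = -427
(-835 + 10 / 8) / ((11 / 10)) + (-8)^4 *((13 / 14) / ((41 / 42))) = 2830693 / 902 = 3138.24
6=6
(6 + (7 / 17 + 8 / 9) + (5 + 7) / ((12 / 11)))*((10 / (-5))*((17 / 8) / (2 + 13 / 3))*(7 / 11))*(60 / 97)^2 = -5880000 / 1966481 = -2.99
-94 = -94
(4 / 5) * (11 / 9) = 44 / 45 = 0.98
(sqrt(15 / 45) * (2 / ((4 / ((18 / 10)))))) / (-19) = -3 * sqrt(3) / 190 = -0.03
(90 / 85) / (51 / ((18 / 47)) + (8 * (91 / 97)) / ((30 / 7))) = 52380 / 6674387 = 0.01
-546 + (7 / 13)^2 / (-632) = -58317217 / 106808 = -546.00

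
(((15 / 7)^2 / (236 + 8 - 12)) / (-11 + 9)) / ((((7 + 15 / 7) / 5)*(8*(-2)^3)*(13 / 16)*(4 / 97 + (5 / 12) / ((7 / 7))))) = 0.00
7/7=1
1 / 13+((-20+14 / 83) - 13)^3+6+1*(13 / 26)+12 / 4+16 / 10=-35377.57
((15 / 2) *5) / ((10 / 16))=60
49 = 49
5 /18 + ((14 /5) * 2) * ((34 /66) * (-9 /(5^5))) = 833671 /3093750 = 0.27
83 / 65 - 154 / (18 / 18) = -9927 / 65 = -152.72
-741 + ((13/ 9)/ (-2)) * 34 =-6890/ 9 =-765.56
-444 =-444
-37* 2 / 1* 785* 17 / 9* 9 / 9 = -987530 / 9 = -109725.56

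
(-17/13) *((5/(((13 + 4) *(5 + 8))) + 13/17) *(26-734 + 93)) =107010/169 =633.20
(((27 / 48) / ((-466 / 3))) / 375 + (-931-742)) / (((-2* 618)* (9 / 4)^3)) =1559236009 / 13121453250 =0.12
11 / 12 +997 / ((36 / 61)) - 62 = 29309 / 18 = 1628.28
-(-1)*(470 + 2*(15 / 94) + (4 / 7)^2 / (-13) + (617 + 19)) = 33121337 / 29939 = 1106.29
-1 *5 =-5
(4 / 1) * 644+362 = 2938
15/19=0.79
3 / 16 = 0.19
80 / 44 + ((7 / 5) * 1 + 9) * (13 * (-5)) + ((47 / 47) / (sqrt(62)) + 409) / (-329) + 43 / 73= -178282882 / 264187 - sqrt(62) / 20398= -674.84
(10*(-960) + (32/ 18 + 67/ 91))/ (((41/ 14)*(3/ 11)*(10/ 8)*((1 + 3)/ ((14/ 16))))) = -605246257/ 287820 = -2102.86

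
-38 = -38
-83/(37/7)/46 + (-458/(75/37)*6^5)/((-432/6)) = 1038300787/42550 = 24401.90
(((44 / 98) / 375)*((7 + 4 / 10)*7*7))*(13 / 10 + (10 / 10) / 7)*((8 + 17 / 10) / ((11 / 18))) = 1087467 / 109375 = 9.94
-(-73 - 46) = 119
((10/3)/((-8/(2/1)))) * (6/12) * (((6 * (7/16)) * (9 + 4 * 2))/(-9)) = 595/288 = 2.07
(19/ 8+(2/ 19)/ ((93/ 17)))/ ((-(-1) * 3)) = 33845/ 42408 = 0.80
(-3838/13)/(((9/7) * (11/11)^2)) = -26866/117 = -229.62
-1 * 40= -40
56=56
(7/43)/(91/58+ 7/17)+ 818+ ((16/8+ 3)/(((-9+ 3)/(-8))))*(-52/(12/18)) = 3576092/11997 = 298.08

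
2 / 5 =0.40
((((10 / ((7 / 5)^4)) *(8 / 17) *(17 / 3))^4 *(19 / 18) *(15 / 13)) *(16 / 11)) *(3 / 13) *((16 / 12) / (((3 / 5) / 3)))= 95000000000000000000000 / 15012544356719846937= 6328.04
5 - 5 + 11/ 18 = 11/ 18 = 0.61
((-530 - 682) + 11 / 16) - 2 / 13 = -251985 / 208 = -1211.47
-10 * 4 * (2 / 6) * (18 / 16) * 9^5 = -885735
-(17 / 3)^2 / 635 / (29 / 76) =-21964 / 165735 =-0.13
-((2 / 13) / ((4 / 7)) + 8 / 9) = -271 / 234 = -1.16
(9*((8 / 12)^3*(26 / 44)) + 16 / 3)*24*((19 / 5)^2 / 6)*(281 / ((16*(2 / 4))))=3854758 / 275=14017.30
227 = 227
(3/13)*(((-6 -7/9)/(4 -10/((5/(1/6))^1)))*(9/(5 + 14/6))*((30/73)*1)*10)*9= -2223450/114829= -19.36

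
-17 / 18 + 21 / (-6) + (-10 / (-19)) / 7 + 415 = 491525 / 1197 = 410.63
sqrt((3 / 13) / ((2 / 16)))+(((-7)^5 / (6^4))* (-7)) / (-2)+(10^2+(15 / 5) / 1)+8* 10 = 2* sqrt(78) / 13+356687 / 2592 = 138.97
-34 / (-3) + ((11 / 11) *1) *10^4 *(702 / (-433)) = -21045278 / 1299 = -16201.14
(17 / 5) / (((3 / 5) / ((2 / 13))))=0.87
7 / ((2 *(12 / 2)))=7 / 12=0.58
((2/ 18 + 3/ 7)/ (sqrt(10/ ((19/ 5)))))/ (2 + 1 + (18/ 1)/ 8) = 68 * sqrt(38)/ 6615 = 0.06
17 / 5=3.40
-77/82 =-0.94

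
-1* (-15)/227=15/227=0.07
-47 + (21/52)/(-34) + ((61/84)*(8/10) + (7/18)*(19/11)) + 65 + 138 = 963275959/6126120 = 157.24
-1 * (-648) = 648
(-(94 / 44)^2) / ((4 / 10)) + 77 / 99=-92629 / 8712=-10.63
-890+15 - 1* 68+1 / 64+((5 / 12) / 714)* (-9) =-942.99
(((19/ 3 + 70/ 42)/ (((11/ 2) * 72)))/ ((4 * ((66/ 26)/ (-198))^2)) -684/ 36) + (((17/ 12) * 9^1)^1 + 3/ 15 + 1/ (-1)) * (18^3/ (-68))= -1894611/ 1870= -1013.16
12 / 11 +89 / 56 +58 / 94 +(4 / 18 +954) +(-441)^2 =50925024133 / 260568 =195438.52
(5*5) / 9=25 / 9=2.78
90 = 90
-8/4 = -2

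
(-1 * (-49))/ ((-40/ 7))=-343/ 40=-8.58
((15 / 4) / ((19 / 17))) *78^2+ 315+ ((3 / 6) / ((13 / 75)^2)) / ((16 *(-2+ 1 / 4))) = 3727194885 / 179816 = 20727.83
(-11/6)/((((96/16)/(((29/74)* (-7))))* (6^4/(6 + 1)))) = 15631/3452544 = 0.00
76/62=38/31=1.23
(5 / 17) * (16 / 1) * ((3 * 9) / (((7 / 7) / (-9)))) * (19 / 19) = -19440 / 17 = -1143.53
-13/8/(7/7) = -13/8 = -1.62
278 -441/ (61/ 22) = 7256/ 61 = 118.95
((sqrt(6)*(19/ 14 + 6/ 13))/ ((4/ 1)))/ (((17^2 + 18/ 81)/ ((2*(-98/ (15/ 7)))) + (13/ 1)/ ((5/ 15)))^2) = 100136106*sqrt(6)/ 282865766053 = 0.00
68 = 68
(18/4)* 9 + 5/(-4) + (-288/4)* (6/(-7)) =2827/28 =100.96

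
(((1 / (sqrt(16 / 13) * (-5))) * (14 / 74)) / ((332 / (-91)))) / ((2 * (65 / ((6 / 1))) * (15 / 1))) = 49 * sqrt(13) / 6142000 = 0.00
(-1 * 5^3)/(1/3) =-375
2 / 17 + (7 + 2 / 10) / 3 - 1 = 129 / 85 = 1.52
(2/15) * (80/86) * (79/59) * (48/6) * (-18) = -23.91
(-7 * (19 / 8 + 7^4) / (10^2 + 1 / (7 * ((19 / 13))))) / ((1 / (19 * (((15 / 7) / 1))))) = -728799435 / 106504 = -6842.93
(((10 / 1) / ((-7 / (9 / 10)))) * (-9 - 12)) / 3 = 9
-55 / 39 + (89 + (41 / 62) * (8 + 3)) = 229381 / 2418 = 94.86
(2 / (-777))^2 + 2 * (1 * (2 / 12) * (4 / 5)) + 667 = 2014241207 / 3018645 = 667.27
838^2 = 702244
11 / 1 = 11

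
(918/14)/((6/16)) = 1224/7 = 174.86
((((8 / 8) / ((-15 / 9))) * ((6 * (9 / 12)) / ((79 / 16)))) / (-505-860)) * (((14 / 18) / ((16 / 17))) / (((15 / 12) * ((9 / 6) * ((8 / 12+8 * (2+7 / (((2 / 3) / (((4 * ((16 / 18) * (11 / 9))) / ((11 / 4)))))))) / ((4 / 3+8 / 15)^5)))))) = 585152512 / 21847419140625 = 0.00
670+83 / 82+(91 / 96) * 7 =677.65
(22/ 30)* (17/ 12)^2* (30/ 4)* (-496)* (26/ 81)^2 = -33309562/ 59049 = -564.10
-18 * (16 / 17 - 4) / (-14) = -468 / 119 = -3.93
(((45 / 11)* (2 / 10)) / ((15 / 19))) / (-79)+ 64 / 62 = 137273 / 134695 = 1.02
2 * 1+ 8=10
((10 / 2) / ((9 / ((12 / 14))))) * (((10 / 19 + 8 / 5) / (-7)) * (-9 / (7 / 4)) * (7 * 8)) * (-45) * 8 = -13962240 / 931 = -14997.04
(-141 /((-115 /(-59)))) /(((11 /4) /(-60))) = 399312 /253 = 1578.31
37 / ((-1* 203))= -37 / 203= -0.18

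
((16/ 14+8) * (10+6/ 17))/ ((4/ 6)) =16896/ 119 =141.98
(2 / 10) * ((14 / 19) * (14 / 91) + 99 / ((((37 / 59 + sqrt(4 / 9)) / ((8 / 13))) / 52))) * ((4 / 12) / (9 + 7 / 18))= 831049224 / 47795735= 17.39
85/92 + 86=7997/92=86.92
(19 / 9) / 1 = 19 / 9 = 2.11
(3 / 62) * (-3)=-9 / 62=-0.15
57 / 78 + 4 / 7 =237 / 182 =1.30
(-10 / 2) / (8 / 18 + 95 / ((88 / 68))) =-990 / 14623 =-0.07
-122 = -122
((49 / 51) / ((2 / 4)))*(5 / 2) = 245 / 51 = 4.80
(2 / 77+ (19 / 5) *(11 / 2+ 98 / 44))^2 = 5121169 / 5929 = 863.75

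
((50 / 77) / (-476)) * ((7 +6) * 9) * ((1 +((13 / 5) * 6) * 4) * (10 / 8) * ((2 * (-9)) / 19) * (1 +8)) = 75105225 / 696388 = 107.85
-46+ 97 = 51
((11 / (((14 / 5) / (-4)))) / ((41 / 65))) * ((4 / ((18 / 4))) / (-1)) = 57200 / 2583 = 22.14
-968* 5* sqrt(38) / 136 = -605* sqrt(38) / 17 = -219.38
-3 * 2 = -6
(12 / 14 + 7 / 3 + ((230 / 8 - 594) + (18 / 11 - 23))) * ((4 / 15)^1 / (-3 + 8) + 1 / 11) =-9164411 / 108900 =-84.15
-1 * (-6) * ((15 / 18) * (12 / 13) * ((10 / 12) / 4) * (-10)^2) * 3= 3750 / 13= 288.46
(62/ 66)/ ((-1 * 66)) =-31/ 2178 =-0.01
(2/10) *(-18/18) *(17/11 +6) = -1.51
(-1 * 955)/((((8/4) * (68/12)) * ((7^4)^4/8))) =-11460/564959819683217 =-0.00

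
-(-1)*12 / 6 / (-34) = -1 / 17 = -0.06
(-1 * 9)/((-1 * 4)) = 9/4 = 2.25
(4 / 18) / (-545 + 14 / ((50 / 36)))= -50 / 120357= -0.00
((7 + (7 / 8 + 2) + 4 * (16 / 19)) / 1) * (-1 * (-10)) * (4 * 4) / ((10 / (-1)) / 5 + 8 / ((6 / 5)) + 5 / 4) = 483120 / 1349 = 358.13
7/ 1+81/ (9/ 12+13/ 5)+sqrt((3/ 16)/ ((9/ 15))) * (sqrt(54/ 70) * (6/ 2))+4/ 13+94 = 126.96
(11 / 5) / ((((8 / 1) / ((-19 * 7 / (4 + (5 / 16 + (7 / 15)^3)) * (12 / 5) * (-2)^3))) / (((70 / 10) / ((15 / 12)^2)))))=849429504 / 1191815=712.72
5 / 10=1 / 2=0.50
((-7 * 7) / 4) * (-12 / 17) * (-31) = -4557 / 17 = -268.06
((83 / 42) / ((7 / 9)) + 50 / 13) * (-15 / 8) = -122055 / 10192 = -11.98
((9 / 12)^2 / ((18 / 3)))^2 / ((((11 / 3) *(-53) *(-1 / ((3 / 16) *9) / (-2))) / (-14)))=5103 / 2387968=0.00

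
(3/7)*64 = 192/7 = 27.43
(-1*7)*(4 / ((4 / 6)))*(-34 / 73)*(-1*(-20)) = 28560 / 73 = 391.23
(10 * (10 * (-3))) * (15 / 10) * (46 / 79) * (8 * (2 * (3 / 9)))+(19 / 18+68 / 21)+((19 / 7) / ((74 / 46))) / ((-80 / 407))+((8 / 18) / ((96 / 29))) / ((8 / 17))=-956589637 / 682560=-1401.47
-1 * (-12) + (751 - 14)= 749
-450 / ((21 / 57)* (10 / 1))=-855 / 7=-122.14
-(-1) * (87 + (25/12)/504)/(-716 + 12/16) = -526201/4325832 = -0.12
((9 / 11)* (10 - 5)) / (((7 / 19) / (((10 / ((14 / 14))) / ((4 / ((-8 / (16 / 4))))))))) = -4275 / 77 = -55.52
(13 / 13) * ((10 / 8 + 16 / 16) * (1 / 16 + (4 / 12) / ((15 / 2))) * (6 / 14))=0.10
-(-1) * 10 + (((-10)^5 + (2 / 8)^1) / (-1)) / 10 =400399 / 40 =10009.98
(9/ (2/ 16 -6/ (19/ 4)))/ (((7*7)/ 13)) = -17784/ 8477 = -2.10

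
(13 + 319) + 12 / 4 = 335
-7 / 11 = -0.64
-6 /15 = -2 /5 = -0.40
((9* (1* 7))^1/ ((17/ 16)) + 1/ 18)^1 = 18161/ 306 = 59.35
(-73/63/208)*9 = -73/1456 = -0.05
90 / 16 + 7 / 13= 641 / 104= 6.16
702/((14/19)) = 6669/7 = 952.71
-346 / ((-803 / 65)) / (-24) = -11245 / 9636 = -1.17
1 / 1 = 1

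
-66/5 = -13.20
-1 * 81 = -81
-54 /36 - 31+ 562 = 1059 /2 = 529.50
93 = 93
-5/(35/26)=-26/7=-3.71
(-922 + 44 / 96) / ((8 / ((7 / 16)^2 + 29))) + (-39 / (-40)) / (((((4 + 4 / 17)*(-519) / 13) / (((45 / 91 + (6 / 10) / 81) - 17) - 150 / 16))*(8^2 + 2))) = -13375315000085023 / 3977629286400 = -3362.63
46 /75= 0.61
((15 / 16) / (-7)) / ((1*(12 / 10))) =-25 / 224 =-0.11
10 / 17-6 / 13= 28 / 221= 0.13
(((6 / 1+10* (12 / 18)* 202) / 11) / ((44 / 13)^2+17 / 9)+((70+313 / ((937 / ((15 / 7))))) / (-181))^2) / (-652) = -2947727867094173521 / 205165599772522525444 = -0.01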